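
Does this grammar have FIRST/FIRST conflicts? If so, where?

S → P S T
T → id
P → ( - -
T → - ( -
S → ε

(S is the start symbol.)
No FIRST/FIRST conflicts.

A FIRST/FIRST conflict occurs when two productions N → α and N → β for the same non-terminal have FIRST(α) ∩ FIRST(β) ≠ ∅ (with ε ∈ FIRST of a nullable right-hand side, so two nullable alternatives also conflict).

FIRST sets of the non-terminals at (or reachable through a nullable prefix from) the front of some alternative:
  FIRST(P) = { '(' }

Productions for S:
  S → P S T: FIRST = { '(' }
  S → ε: FIRST = { ε }
Productions for T:
  T → id: FIRST = { 'id' }
  T → - ( -: FIRST = { '-' }
P has only one production, so no FIRST/FIRST conflict is possible there.

All alternatives of each non-terminal have pairwise disjoint FIRST sets.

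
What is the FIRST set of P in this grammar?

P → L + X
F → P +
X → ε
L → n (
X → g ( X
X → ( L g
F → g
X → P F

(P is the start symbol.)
{ 'n' }

To compute FIRST(P), examine every production with P on the left-hand side, reading each right-hand side left to right until a non-nullable symbol is reached.

FIRST sets of the other non-terminals involved (by the same procedure, iterated to a fixed point):
  FIRST(L) = { 'n' }

From P → L + X:
  - L is a non-terminal: add FIRST(L) \ {ε} = { 'n' }
    L is not nullable, so stop

Collecting: FIRST(P) = { 'n' }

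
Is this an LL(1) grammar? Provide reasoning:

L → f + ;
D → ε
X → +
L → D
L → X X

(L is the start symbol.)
Yes, the grammar is LL(1).

A grammar is LL(1) if for each non-terminal N with multiple productions, the predict sets of those productions are pairwise disjoint, where PREDICT(N → α) = (FIRST(α) \ {ε}) ∪ (FOLLOW(N) if α ⇒* ε).

Relevant sets:
  FIRST(D) = { ε }
  FIRST(X) = { '+' }
  FOLLOW(L) = { $ }

For L:
  PREDICT(L → f '+' ';') = { 'f' }
  PREDICT(L → D) = { $ }
  PREDICT(L → X X) = { '+' }
D, X have a single production, so nothing to check there.

All predict sets are disjoint. The grammar IS LL(1).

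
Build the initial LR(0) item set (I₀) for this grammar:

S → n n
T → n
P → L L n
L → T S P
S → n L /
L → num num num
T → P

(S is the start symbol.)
{ [S → . n L /], [S → . n n], [S' → . S] }

First, augment the grammar with S' → S
I₀ = CLOSURE({ [S' → . S] }):
  [S' → . S] has the dot before S: add [S → . n n], [S → . n L /]
No further items can be added.

I₀ = { [S → . n L /], [S → . n n], [S' → . S] }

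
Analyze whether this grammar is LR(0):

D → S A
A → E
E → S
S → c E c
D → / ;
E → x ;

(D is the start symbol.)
Augment with D' → D and build the canonical LR(0) collection (I0 = CLOSURE({[D' → . D]}), then GOTO on every symbol after a dot until no new states appear). It has 13 states:
  I0: { [D → . / ;], [D → . S A], [D' → . D], [S → . c E c] }  — shift
  I1: { [D → / . ;] }  — shift
  I2: { [D' → D .] }  — accept
  I3: { [A → . E], [D → S . A], [E → . S], [E → . x ;], [S → . c E c] }  — shift
  I4: { [E → . S], [E → . x ;], [S → . c E c], [S → c . E c] }  — shift
  I5: { [S → c E . c] }  — shift
  I6: { [E → S .] }  — reduce
  I7: { [E → x . ;] }  — shift
  I8: { [E → x ; .] }  — reduce
  I9: { [S → c E c .] }  — reduce
  I10: { [D → S A .] }  — reduce
  I11: { [A → E .] }  — reduce
  I12: { [D → / ; .] }  — reduce

Every state is either a pure shift/goto state or contains exactly one complete item and nothing to shift — no conflicts. The grammar is LR(0).

Answer: Yes, the grammar is LR(0)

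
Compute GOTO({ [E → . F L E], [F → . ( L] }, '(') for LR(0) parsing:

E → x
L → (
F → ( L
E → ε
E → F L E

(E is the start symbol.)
{ [F → ( . L], [L → . (] }

GOTO(I, '(') = CLOSURE({ [A → αX.β] : [A → α.Xβ] ∈ I, X = '(' })

Items with dot before '(', with the dot advanced:
  [F → . ( L] → [F → ( . L]
Closure of the advanced items:
  [F → ( . L] has the dot before L: add [L → . (]

GOTO = { [F → ( . L], [L → . (] }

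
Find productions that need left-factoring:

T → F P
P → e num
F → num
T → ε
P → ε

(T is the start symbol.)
No, left-factoring is not needed

Left-factoring is needed when two productions for the same non-terminal
share a common prefix on the right-hand side.

Productions for T:
  T → F P
  T → ε
Productions for P:
  P → e num
  P → ε

No common prefixes found.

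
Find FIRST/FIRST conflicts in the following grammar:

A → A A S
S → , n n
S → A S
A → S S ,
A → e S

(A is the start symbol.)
A FIRST/FIRST conflict occurs when two productions N → α and N → β for the same non-terminal have FIRST(α) ∩ FIRST(β) ≠ ∅ (with ε ∈ FIRST of a nullable right-hand side, so two nullable alternatives also conflict).

FIRST sets of the non-terminals at (or reachable through a nullable prefix from) the front of some alternative:
  FIRST(A) = { ',', 'e' }
  FIRST(S) = { ',', 'e' }

Productions for A:
  A → A A S: FIRST = { ',', 'e' }
  A → S S ,: FIRST = { ',', 'e' }
  A → e S: FIRST = { 'e' }
Productions for S:
  S → , n n: FIRST = { ',' }
  S → A S: FIRST = { ',', 'e' }

Conflict for A: A → A A S and A → S S ,
  Overlap: { ',', 'e' }
Conflict for A: A → A A S and A → e S
  Overlap: { 'e' }
Conflict for A: A → S S , and A → e S
  Overlap: { 'e' }
Conflict for S: S → , n n and S → A S
  Overlap: { ',' }

Answer: Yes. A → A A S / A → S S ',' on { ',', 'e' }; A → A A S / A → e S on { 'e' }; A → S S ',' / A → e S on { 'e' }; S → ',' n n / S → A S on { ',' }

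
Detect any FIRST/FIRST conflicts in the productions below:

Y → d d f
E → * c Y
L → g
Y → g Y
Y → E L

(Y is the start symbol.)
No FIRST/FIRST conflicts.

FIRST sets of the non-terminals at (or reachable through a nullable prefix from) the front of some alternative:
  FIRST(E) = { '*' }

Productions for Y:
  Y → d d f: FIRST = { 'd' }
  Y → g Y: FIRST = { 'g' }
  Y → E L: FIRST = { '*' }
E, L have only one production, so no FIRST/FIRST conflict is possible there.

All alternatives of each non-terminal have pairwise disjoint FIRST sets.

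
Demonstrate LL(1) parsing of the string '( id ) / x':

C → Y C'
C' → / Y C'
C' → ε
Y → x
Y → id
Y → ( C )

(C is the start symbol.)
Stack is shown with the top on the left.

Stack         Input         Action
----------------------------------
C $           ( id ) / x $  output C → Y C'
Y C' $        ( id ) / x $  output Y → ( C )
( C ) C' $    ( id ) / x $  match '('
C ) C' $      id ) / x $    output C → Y C'
Y C' ) C' $   id ) / x $    output Y → id
id C' ) C' $  id ) / x $    match 'id'
C' ) C' $     ) / x $       output C' → ε
) C' $        ) / x $       match ')'
C' $          / x $         output C' → / Y C'
/ Y C' $      / x $         match '/'
Y C' $        x $           output Y → x
x C' $        x $           match 'x'
C' $          $             output C' → ε
$             $             accept

The string is accepted.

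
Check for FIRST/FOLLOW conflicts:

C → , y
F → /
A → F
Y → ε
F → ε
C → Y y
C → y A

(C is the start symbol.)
A FIRST/FOLLOW conflict occurs when a non-terminal N has a nullable alternative N → β (β ⇒* ε) and another alternative N → α with FIRST(α) ∩ FOLLOW(N) ≠ ∅: on such a lookahead the parser cannot decide between expanding α and letting N vanish via β.

Nullable non-terminals: A, F, Y.
A has a nullable alternative but only one production, so nothing to check.

F: nullable alternative(s) F → ε; FOLLOW(F) = { $ }
  F → /: FIRST \ {ε} = { '/' } — disjoint from FOLLOW(F)
  F → ε: FIRST \ {ε} = { } — this is the only nullable alternative, skip
Y has a nullable alternative but only one production, so nothing to check.

C has no nullable alternative, so no FIRST/FOLLOW check is needed there.

No FIRST/FOLLOW conflicts found.

Answer: No FIRST/FOLLOW conflicts.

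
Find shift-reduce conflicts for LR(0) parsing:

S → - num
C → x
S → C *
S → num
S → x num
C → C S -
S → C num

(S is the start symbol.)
Yes — I5: [C → x .] vs [S → x . num]

A shift-reduce conflict occurs when an LR(0) state has both:
  - a complete (reduce) item [A → α .] (dot at the end), and
  - a shift item [B → β . c γ] (dot before a terminal).

Augment with S' → S and build the canonical LR(0) collection (I0 = CLOSURE({[S' → . S]}), then GOTO on every symbol after a dot until no new states appear). It has 12 states:
  I0: { [C → . C S -], [C → . x], [S → . - num], [S → . C *], [S → . C num], [S → . num], [S → . x num], [S' → . S] }  — shift
  I1: { [S → - . num] }  — shift
  I2: { [C → . C S -], [C → . x], [C → C . S -], [S → . - num], [S → . C *], [S → . C num], [S → . num], [S → . x num], [S → C . *], [S → C . num] }  — shift
  I3: { [S' → S .] }  — accept
  I4: { [S → num .] }  — reduce
  I5: { [C → x .], [S → x . num] }  — shift, reduce
  I6: { [S → x num .] }  — reduce
  I7: { [S → C * .] }  — reduce
  I8: { [C → C S . -] }  — shift
  I9: { [S → C num .], [S → num .] }  — 2 reduces
  I10: { [C → C S - .] }  — reduce
  I11: { [S → - num .] }  — reduce

I5 contains reduce item [C → x .] and shift item [S → x . num] — shift-reduce conflict.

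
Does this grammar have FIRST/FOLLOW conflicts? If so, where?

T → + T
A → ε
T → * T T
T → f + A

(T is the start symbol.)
No FIRST/FOLLOW conflicts.

A FIRST/FOLLOW conflict occurs when a non-terminal N has a nullable alternative N → β (β ⇒* ε) and another alternative N → α with FIRST(α) ∩ FOLLOW(N) ≠ ∅: on such a lookahead the parser cannot decide between expanding α and letting N vanish via β.

Nullable non-terminals: A.
A has a nullable alternative but only one production, so nothing to check.

T has no nullable alternative, so no FIRST/FOLLOW check is needed there.

No FIRST/FOLLOW conflicts found.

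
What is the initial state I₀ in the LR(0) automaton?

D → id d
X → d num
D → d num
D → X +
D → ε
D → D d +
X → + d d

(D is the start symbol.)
First, augment the grammar with D' → D
I₀ = CLOSURE({ [D' → . D] }):
  [D' → . D] has the dot before D: add [D → . id d], [D → . d num], [D → . X +], [D → .], [D → . D d +]
  [D → . X +] has the dot before X: add [X → . d num], [X → . + d d]
No further items can be added.

I₀ = { [D → . D d +], [D → . X +], [D → . d num], [D → . id d], [D → .], [D' → . D], [X → . + d d], [X → . d num] }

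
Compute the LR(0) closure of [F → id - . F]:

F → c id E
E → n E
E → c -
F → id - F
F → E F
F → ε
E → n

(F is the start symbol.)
Start with: [F → id - . F]
  [F → id - . F] has the dot before F: add [F → . c id E], [F → . id - F], [F → . E F], [F → .]
  [F → . E F] has the dot before E: add [E → . n E], [E → . c -], [E → . n]
No further items can be added.

CLOSURE = { [E → . c -], [E → . n E], [E → . n], [F → . E F], [F → . c id E], [F → . id - F], [F → .], [F → id - . F] }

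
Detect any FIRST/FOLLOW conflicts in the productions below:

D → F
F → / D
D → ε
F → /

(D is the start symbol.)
No FIRST/FOLLOW conflicts.

Nullable non-terminals: D.
FIRST sets used below: FIRST(F) = { '/' }

D: nullable alternative(s) D → ε; FOLLOW(D) = { $ }
  D → F: FIRST \ {ε} = { '/' } — disjoint from FOLLOW(D)
  D → ε: FIRST \ {ε} = { } — this is the only nullable alternative, skip

F has no nullable alternative, so no FIRST/FOLLOW check is needed there.

No FIRST/FOLLOW conflicts found.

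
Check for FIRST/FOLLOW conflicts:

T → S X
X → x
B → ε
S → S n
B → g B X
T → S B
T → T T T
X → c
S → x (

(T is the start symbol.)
Nullable non-terminals: B.

B: nullable alternative(s) B → ε; FOLLOW(B) = { $, 'c', 'x' }
  B → ε: FIRST \ {ε} = { } — this is the only nullable alternative, skip
  B → g B X: FIRST \ {ε} = { 'g' } — disjoint from FOLLOW(B)

S, T, X have no nullable alternative, so no FIRST/FOLLOW check is needed there.

No FIRST/FOLLOW conflicts found.

Answer: No FIRST/FOLLOW conflicts.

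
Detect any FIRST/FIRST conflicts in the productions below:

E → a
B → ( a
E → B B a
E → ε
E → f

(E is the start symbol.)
No FIRST/FIRST conflicts.

A FIRST/FIRST conflict occurs when two productions N → α and N → β for the same non-terminal have FIRST(α) ∩ FIRST(β) ≠ ∅ (with ε ∈ FIRST of a nullable right-hand side, so two nullable alternatives also conflict).

FIRST sets of the non-terminals at (or reachable through a nullable prefix from) the front of some alternative:
  FIRST(B) = { '(' }

Productions for E:
  E → a: FIRST = { 'a' }
  E → B B a: FIRST = { '(' }
  E → ε: FIRST = { ε }
  E → f: FIRST = { 'f' }
B has only one production, so no FIRST/FIRST conflict is possible there.

All alternatives of each non-terminal have pairwise disjoint FIRST sets.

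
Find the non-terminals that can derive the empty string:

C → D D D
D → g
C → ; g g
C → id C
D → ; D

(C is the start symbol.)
None

There are no ε-productions, so no non-terminal can derive ε.
No non-terminals are nullable.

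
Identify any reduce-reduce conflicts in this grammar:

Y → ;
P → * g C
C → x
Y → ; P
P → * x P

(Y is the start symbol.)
No reduce-reduce conflicts

Augment with Y' → Y and build the canonical LR(0) collection (I0 = CLOSURE({[Y' → . Y]}), then GOTO on every symbol after a dot until no new states appear). It has 10 states:
  I0: { [Y → . ; P], [Y → . ;], [Y' → . Y] }  — shift
  I1: { [P → . * g C], [P → . * x P], [Y → ; . P], [Y → ; .] }  — shift, reduce
  I2: { [Y' → Y .] }  — accept
  I3: { [P → * . g C], [P → * . x P] }  — shift
  I4: { [Y → ; P .] }  — reduce
  I5: { [C → . x], [P → * g . C] }  — shift
  I6: { [P → * x . P], [P → . * g C], [P → . * x P] }  — shift
  I7: { [P → * x P .] }  — reduce
  I8: { [P → * g C .] }  — reduce
  I9: { [C → x .] }  — reduce

No state contains more than one complete item.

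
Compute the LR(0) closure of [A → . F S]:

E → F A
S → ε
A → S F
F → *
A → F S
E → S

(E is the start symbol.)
Start with: [A → . F S]
  [A → . F S] has the dot before F: add [F → . *]
No further items can be added.

CLOSURE = { [A → . F S], [F → . *] }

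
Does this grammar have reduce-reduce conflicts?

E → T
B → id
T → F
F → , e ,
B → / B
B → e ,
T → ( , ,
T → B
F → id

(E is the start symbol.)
Augment with E' → E and build the canonical LR(0) collection (I0 = CLOSURE({[E' → . E]}), then GOTO on every symbol after a dot until no new states appear). It has 17 states:
  I0: { [B → . / B], [B → . e ,], [B → . id], [E → . T], [E' → . E], [F → . , e ,], [F → . id], [T → . ( , ,], [T → . B], [T → . F] }  — shift
  I1: { [T → ( . , ,] }  — shift
  I2: { [F → , . e ,] }  — shift
  I3: { [B → . / B], [B → . e ,], [B → . id], [B → / . B] }  — shift
  I4: { [T → B .] }  — reduce
  I5: { [E' → E .] }  — accept
  I6: { [T → F .] }  — reduce
  I7: { [E → T .] }  — reduce
  I8: { [B → e . ,] }  — shift
  I9: { [B → id .], [F → id .] }  — 2 reduces
  I10: { [B → e , .] }  — reduce
  I11: { [B → / B .] }  — reduce
  I12: { [B → id .] }  — reduce
  I13: { [F → , e . ,] }  — shift
  I14: { [F → , e , .] }  — reduce
  I15: { [T → ( , . ,] }  — shift
  I16: { [T → ( , , .] }  — reduce

I9 contains complete items [B → id .], [F → id .] — reduce-reduce conflict.

Answer: Yes — I9: [B → id .] vs [F → id .]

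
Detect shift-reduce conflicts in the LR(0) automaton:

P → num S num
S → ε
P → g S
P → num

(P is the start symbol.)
A shift-reduce conflict occurs when an LR(0) state has both:
  - a complete (reduce) item [A → α .] (dot at the end), and
  - a shift item [B → β . c γ] (dot before a terminal).

Augment with P' → P and build the canonical LR(0) collection (I0 = CLOSURE({[P' → . P]}), then GOTO on every symbol after a dot until no new states appear). It has 7 states:
  I0: { [P → . g S], [P → . num S num], [P → . num], [P' → . P] }  — shift
  I1: { [P' → P .] }  — accept
  I2: { [P → g . S], [S → .] }  — reduce
  I3: { [P → num . S num], [P → num .], [S → .] }  — 2 reduces
  I4: { [P → num S . num] }  — shift
  I5: { [P → num S num .] }  — reduce
  I6: { [P → g S .] }  — reduce

No state contains both a complete item and a shift item.

Answer: No shift-reduce conflicts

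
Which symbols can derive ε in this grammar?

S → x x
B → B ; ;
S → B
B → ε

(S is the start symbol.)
A non-terminal is nullable if it can derive ε (the empty string): either it has an ε-production, or it has a production whose right-hand side consists entirely of nullable non-terminals.

ε-productions: B → ε
So B is immediately nullable.
S → B: every symbol on the right is nullable, so S is nullable too.
Every non-terminal is now nullable.
Nullable = { 'B', 'S' }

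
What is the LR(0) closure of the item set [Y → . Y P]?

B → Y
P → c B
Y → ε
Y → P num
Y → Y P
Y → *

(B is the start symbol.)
To compute CLOSURE, for each item [A → α.Bβ] where B is a non-terminal, add [B → .γ] for all productions B → γ; repeat for the newly added items until nothing changes.

Start with: [Y → . Y P]
  [Y → . Y P] has the dot before Y: add [Y → .], [Y → . P num], [Y → . *]
  [Y → . P num] has the dot before P: add [P → . c B]
No further items can be added.

CLOSURE = { [P → . c B], [Y → . *], [Y → . P num], [Y → . Y P], [Y → .] }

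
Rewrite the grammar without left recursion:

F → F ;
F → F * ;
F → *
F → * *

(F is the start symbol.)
F is directly left-recursive. The standard transformation for
  A → A α₁ | ... | A α_m | β₁ | ... | β_n
is
  A  → β₁ A' | ... | β_n A'
  A' → α₁ A' | ... | α_m A' | ε

F → * becomes F → * F'
F → * * becomes F → * * F'
F → F ; becomes F' → ; F'
F → F * ; becomes F' → * ; F'
Add F' → ε

Resulting grammar:
F → * F'
F → * * F'
F' → ; F'
F' → * ; F'
F' → ε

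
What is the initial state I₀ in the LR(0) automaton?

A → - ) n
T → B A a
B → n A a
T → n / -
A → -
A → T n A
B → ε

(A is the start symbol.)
{ [A → . - ) n], [A → . -], [A → . T n A], [A' → . A], [B → . n A a], [B → .], [T → . B A a], [T → . n / -] }

First, augment the grammar with A' → A
I₀ = CLOSURE({ [A' → . A] }):
  [A' → . A] has the dot before A: add [A → . - ) n], [A → . -], [A → . T n A]
  [A → . T n A] has the dot before T: add [T → . B A a], [T → . n / -]
  [T → . B A a] has the dot before B: add [B → . n A a], [B → .]
No further items can be added.

I₀ = { [A → . - ) n], [A → . -], [A → . T n A], [A' → . A], [B → . n A a], [B → .], [T → . B A a], [T → . n / -] }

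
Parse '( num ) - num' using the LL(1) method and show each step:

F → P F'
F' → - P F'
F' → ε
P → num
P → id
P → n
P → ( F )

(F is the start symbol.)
LL(1) parsing maintains a stack (initially the start symbol over $) and the input. At each step: if the stack top is a terminal, match it against the current input token; if it is a non-terminal N, replace it with the RHS of M[N, lookahead] (the unique production whose predict set contains the lookahead).

Stack is shown with the top on the left.

Stack          Input            Action
--------------------------------------
F $            ( num ) - num $  output F → P F'
P F' $         ( num ) - num $  output P → ( F )
( F ) F' $     ( num ) - num $  match '('
F ) F' $       num ) - num $    output F → P F'
P F' ) F' $    num ) - num $    output P → num
num F' ) F' $  num ) - num $    match 'num'
F' ) F' $      ) - num $        output F' → ε
) F' $         ) - num $        match ')'
F' $           - num $          output F' → - P F'
- P F' $       - num $          match '-'
P F' $         num $            output P → num
num F' $       num $            match 'num'
F' $           $                output F' → ε
$              $                accept

The string is accepted.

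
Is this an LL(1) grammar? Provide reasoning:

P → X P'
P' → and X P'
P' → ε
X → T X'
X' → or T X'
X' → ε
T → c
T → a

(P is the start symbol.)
A grammar is LL(1) if for each non-terminal N with multiple productions, the predict sets of those productions are pairwise disjoint, where PREDICT(N → α) = (FIRST(α) \ {ε}) ∪ (FOLLOW(N) if α ⇒* ε).

Relevant sets:
  FOLLOW(P') = { $ }
  FOLLOW(X') = { $, 'and' }

For P':
  PREDICT(P' → and X P') = { 'and' }
  PREDICT(P' → ε) = { $ }
For X':
  PREDICT(X' → or T X') = { 'or' }
  PREDICT(X' → ε) = { $, 'and' }
For T:
  PREDICT(T → c) = { 'c' }
  PREDICT(T → a) = { 'a' }
P, X have a single production, so nothing to check there.

All predict sets are disjoint. The grammar IS LL(1).

Answer: Yes, the grammar is LL(1).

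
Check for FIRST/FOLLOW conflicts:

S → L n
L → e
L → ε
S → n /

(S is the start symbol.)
No FIRST/FOLLOW conflicts.

Nullable non-terminals: L.

L: nullable alternative(s) L → ε; FOLLOW(L) = { 'n' }
  L → e: FIRST \ {ε} = { 'e' } — disjoint from FOLLOW(L)
  L → ε: FIRST \ {ε} = { } — this is the only nullable alternative, skip

S has no nullable alternative, so no FIRST/FOLLOW check is needed there.

No FIRST/FOLLOW conflicts found.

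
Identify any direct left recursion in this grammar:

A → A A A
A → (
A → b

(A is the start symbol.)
Direct left recursion occurs when N → N α for some non-terminal N (the right-hand side begins with the left-hand side itself).

A → A A A: LEFT RECURSIVE (starts with A)
A → (: starts with '('
A → b: starts with b

The grammar has direct left recursion on: A.

Answer: Yes, A is left-recursive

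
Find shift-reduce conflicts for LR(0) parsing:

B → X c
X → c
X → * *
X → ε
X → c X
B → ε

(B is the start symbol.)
Yes — I0: [B → .] vs [X → . * *]; I4: [X → .] vs [X → . * *]

Augment with B' → B and build the canonical LR(0) collection (I0 = CLOSURE({[B' → . B]}), then GOTO on every symbol after a dot until no new states appear). It has 8 states:
  I0: { [B → . X c], [B → .], [B' → . B], [X → . * *], [X → . c X], [X → . c], [X → .] }  — shift, 2 reduces
  I1: { [X → * . *] }  — shift
  I2: { [B' → B .] }  — accept
  I3: { [B → X . c] }  — shift
  I4: { [X → . * *], [X → . c X], [X → . c], [X → .], [X → c . X], [X → c .] }  — shift, 2 reduces
  I5: { [X → c X .] }  — reduce
  I6: { [B → X c .] }  — reduce
  I7: { [X → * * .] }  — reduce

I0 contains reduce items [B → .], [X → .] and shift items [X → . * *], [X → . c], [X → . c X] — shift-reduce conflict.
I4 contains reduce items [X → .], [X → c .] and shift items [X → . * *], [X → . c], [X → . c X] — shift-reduce conflict.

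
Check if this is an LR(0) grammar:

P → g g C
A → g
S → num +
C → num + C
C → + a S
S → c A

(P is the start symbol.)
Yes, the grammar is LR(0)

Augment with P' → P and build the canonical LR(0) collection (I0 = CLOSURE({[P' → . P]}), then GOTO on every symbol after a dot until no new states appear). It has 16 states:
  I0: { [P → . g g C], [P' → . P] }  — shift
  I1: { [P' → P .] }  — accept
  I2: { [P → g . g C] }  — shift
  I3: { [C → . + a S], [C → . num + C], [P → g g . C] }  — shift
  I4: { [C → + . a S] }  — shift
  I5: { [P → g g C .] }  — reduce
  I6: { [C → num . + C] }  — shift
  I7: { [C → . + a S], [C → . num + C], [C → num + . C] }  — shift
  I8: { [C → num + C .] }  — reduce
  I9: { [C → + a . S], [S → . c A], [S → . num +] }  — shift
  I10: { [C → + a S .] }  — reduce
  I11: { [A → . g], [S → c . A] }  — shift
  I12: { [S → num . +] }  — shift
  I13: { [S → num + .] }  — reduce
  I14: { [S → c A .] }  — reduce
  I15: { [A → g .] }  — reduce

Every state is either a pure shift/goto state or contains exactly one complete item and nothing to shift — no conflicts. The grammar is LR(0).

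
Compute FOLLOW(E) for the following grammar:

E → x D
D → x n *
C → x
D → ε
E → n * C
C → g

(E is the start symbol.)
E is the start symbol, so $ ∈ FOLLOW(E).
E does not occur on any right-hand side.

Taking the union: FOLLOW(E) = { $ }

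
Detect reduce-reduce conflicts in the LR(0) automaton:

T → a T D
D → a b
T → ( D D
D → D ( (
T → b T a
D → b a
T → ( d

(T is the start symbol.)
No reduce-reduce conflicts

Augment with T' → T and build the canonical LR(0) collection (I0 = CLOSURE({[T' → . T]}), then GOTO on every symbol after a dot until no new states appear). It has 18 states:
  I0: { [T → . ( D D], [T → . ( d], [T → . a T D], [T → . b T a], [T' → . T] }  — shift
  I1: { [D → . D ( (], [D → . a b], [D → . b a], [T → ( . D D], [T → ( . d] }  — shift
  I2: { [T' → T .] }  — accept
  I3: { [T → . ( D D], [T → . ( d], [T → . a T D], [T → . b T a], [T → a . T D] }  — shift
  I4: { [T → . ( D D], [T → . ( d], [T → . a T D], [T → . b T a], [T → b . T a] }  — shift
  I5: { [T → b T . a] }  — shift
  I6: { [T → b T a .] }  — reduce
  I7: { [D → . D ( (], [D → . a b], [D → . b a], [T → a T . D] }  — shift
  I8: { [D → D . ( (], [T → a T D .] }  — shift, reduce
  I9: { [D → a . b] }  — shift
  I10: { [D → b . a] }  — shift
  I11: { [D → b a .] }  — reduce
  I12: { [D → a b .] }  — reduce
  I13: { [D → D ( . (] }  — shift
  I14: { [D → D ( ( .] }  — reduce
  I15: { [D → . D ( (], [D → . a b], [D → . b a], [D → D . ( (], [T → ( D . D] }  — shift
  I16: { [T → ( d .] }  — reduce
  I17: { [D → D . ( (], [T → ( D D .] }  — shift, reduce

No state contains more than one complete item.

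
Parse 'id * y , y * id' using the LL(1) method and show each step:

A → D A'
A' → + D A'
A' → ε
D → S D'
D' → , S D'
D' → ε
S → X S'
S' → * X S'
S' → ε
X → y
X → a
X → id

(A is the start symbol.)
LL(1) parsing maintains a stack (initially the start symbol over $) and the input. At each step: if the stack top is a terminal, match it against the current input token; if it is a non-terminal N, replace it with the RHS of M[N, lookahead] (the unique production whose predict set contains the lookahead).

Stack is shown with the top on the left.

Stack           Input              Action
-----------------------------------------
A $             id * y , y * id $  output A → D A'
D A' $          id * y , y * id $  output D → S D'
S D' A' $       id * y , y * id $  output S → X S'
X S' D' A' $    id * y , y * id $  output X → id
id S' D' A' $   id * y , y * id $  match 'id'
S' D' A' $      * y , y * id $     output S' → * X S'
* X S' D' A' $  * y , y * id $     match '*'
X S' D' A' $    y , y * id $       output X → y
y S' D' A' $    y , y * id $       match 'y'
S' D' A' $      , y * id $         output S' → ε
D' A' $         , y * id $         output D' → , S D'
, S D' A' $     , y * id $         match ','
S D' A' $       y * id $           output S → X S'
X S' D' A' $    y * id $           output X → y
y S' D' A' $    y * id $           match 'y'
S' D' A' $      * id $             output S' → * X S'
* X S' D' A' $  * id $             match '*'
X S' D' A' $    id $               output X → id
id S' D' A' $   id $               match 'id'
S' D' A' $      $                  output S' → ε
D' A' $         $                  output D' → ε
A' $            $                  output A' → ε
$               $                  accept

The string is accepted.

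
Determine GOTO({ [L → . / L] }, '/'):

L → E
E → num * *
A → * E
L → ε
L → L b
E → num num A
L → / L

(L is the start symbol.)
{ [E → . num * *], [E → . num num A], [L → . / L], [L → . E], [L → . L b], [L → .], [L → / . L] }

GOTO(I, '/') = CLOSURE({ [A → αX.β] : [A → α.Xβ] ∈ I, X = '/' })

Items with dot before '/', with the dot advanced:
  [L → . / L] → [L → / . L]
Closure of the advanced items:
  [L → / . L] has the dot before L: add [L → . E], [L → .], [L → . L b], [L → . / L]
  [L → . E] has the dot before E: add [E → . num * *], [E → . num num A]

GOTO = { [E → . num * *], [E → . num num A], [L → . / L], [L → . E], [L → . L b], [L → .], [L → / . L] }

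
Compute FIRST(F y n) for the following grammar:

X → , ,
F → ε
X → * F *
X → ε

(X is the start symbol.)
{ 'y' }

FIRST sets of the non-terminals involved (from the grammar, by fixed-point iteration):
  FIRST(F) = { ε }

To compute FIRST(F y n), process the symbols left to right:
Symbol F is a non-terminal. Add FIRST(F) \ {ε} = { }
F is nullable (ε ∈ FIRST(F)), continue to the next symbol.
Symbol y is a terminal. Add 'y' and stop.
FIRST(F y n) = { 'y' }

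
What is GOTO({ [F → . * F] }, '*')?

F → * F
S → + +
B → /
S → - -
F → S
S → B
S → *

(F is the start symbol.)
{ [B → . /], [F → * . F], [F → . * F], [F → . S], [S → . *], [S → . + +], [S → . - -], [S → . B] }

GOTO(I, '*') = CLOSURE({ [A → αX.β] : [A → α.Xβ] ∈ I, X = '*' })

Items with dot before '*', with the dot advanced:
  [F → . * F] → [F → * . F]
Closure of the advanced items:
  [F → * . F] has the dot before F: add [F → . * F], [F → . S]
  [F → . S] has the dot before S: add [S → . + +], [S → . - -], [S → . B], [S → . *]
  [S → . B] has the dot before B: add [B → . /]

GOTO = { [B → . /], [F → * . F], [F → . * F], [F → . S], [S → . *], [S → . + +], [S → . - -], [S → . B] }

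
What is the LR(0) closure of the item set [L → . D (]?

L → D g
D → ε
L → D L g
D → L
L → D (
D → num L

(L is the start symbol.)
{ [D → . L], [D → . num L], [D → .], [L → . D (], [L → . D L g], [L → . D g] }

To compute CLOSURE, for each item [A → α.Bβ] where B is a non-terminal, add [B → .γ] for all productions B → γ; repeat for the newly added items until nothing changes.

Start with: [L → . D (]
  [L → . D (] has the dot before D: add [D → .], [D → . L], [D → . num L]
  [D → . L] has the dot before L: add [L → . D g], [L → . D L g]
No further items can be added.

CLOSURE = { [D → . L], [D → . num L], [D → .], [L → . D (], [L → . D L g], [L → . D g] }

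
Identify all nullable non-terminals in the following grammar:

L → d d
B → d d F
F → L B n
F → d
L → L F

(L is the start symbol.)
A non-terminal is nullable if it can derive ε (the empty string): either it has an ε-production, or it has a production whose right-hand side consists entirely of nullable non-terminals.

There are no ε-productions, so no non-terminal can derive ε.
No non-terminals are nullable.

Answer: None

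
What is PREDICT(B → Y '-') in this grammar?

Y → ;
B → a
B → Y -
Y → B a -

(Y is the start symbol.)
PREDICT(B → Y '-') = (FIRST(RHS) \ {ε}) ∪ (FOLLOW(B) if ε ∈ FIRST(RHS), i.e. RHS ⇒* ε)
FIRST(Y) = { ';', 'a' }
FIRST(Y '-') = { ';', 'a' }
ε ∉ FIRST(Y '-'), so FOLLOW(B) is not added.
PREDICT(B → Y '-') = { ';', 'a' }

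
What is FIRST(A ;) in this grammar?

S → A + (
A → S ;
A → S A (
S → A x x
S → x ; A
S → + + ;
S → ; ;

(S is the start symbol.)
FIRST sets of the non-terminals involved (from the grammar, by fixed-point iteration):
  FIRST(A) = { '+', ';', 'x' }

To compute FIRST(A ;), process the symbols left to right:
Symbol A is a non-terminal. Add FIRST(A) \ {ε} = { '+', ';', 'x' }
A is not nullable (ε ∉ FIRST(A)), so stop here.
FIRST(A ;) = { '+', ';', 'x' }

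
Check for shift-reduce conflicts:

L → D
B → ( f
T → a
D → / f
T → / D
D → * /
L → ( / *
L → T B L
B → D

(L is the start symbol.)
No shift-reduce conflicts

Augment with L' → L and build the canonical LR(0) collection (I0 = CLOSURE({[L' → . L]}), then GOTO on every symbol after a dot until no new states appear). It has 19 states:
  I0: { [D → . * /], [D → . / f], [L → . ( / *], [L → . D], [L → . T B L], [L' → . L], [T → . / D], [T → . a] }  — shift
  I1: { [L → ( . / *] }  — shift
  I2: { [D → * . /] }  — shift
  I3: { [D → . * /], [D → . / f], [D → / . f], [T → / . D] }  — shift
  I4: { [L → D .] }  — reduce
  I5: { [L' → L .] }  — accept
  I6: { [B → . ( f], [B → . D], [D → . * /], [D → . / f], [L → T . B L] }  — shift
  I7: { [T → a .] }  — reduce
  I8: { [B → ( . f] }  — shift
  I9: { [D → / . f] }  — shift
  I10: { [D → . * /], [D → . / f], [L → . ( / *], [L → . D], [L → . T B L], [L → T B . L], [T → . / D], [T → . a] }  — shift
  I11: { [B → D .] }  — reduce
  I12: { [L → T B L .] }  — reduce
  I13: { [D → / f .] }  — reduce
  I14: { [B → ( f .] }  — reduce
  I15: { [T → / D .] }  — reduce
  I16: { [D → * / .] }  — reduce
  I17: { [L → ( / . *] }  — shift
  I18: { [L → ( / * .] }  — reduce

No state contains both a complete item and a shift item.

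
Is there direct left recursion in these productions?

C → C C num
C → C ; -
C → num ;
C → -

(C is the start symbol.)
C → C C num: LEFT RECURSIVE (starts with C)
C → C ; -: LEFT RECURSIVE (starts with C)
C → num ;: starts with num
C → -: starts with '-'

The grammar has direct left recursion on: C.

Answer: Yes, C is left-recursive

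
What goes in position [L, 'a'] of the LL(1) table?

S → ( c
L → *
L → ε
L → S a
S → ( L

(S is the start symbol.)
L → ε

To find M[L, 'a'], we find productions for L where 'a' is in the predict set (PREDICT(N → α) = (FIRST(α) \ {ε}) ∪ (FOLLOW(N) if α ⇒* ε)).

Relevant sets:
  FIRST(S) = { '(' }
  FOLLOW(L) = { $, 'a' }

L → *: PREDICT = { '*' }
L → ε: PREDICT = { $, 'a' }
  'a' is in predict set, so this production goes in M[L, 'a']
L → S a: PREDICT = { '(' }

M[L, 'a'] = L → ε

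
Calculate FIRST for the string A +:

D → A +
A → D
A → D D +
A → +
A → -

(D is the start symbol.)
FIRST sets of the non-terminals involved (from the grammar, by fixed-point iteration):
  FIRST(A) = { '+', '-' }

To compute FIRST(A +), process the symbols left to right:
Symbol A is a non-terminal. Add FIRST(A) \ {ε} = { '+', '-' }
A is not nullable (ε ∉ FIRST(A)), so stop here.
FIRST(A +) = { '+', '-' }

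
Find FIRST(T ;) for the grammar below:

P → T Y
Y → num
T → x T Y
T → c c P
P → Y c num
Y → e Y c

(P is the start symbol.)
FIRST sets of the non-terminals involved (from the grammar, by fixed-point iteration):
  FIRST(T) = { 'c', 'x' }

To compute FIRST(T ;), process the symbols left to right:
Symbol T is a non-terminal. Add FIRST(T) \ {ε} = { 'c', 'x' }
T is not nullable (ε ∉ FIRST(T)), so stop here.
FIRST(T ;) = { 'c', 'x' }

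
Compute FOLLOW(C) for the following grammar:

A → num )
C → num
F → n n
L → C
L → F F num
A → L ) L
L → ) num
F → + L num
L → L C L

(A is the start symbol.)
{ $, ')', '+', 'n', 'num' }

In L → C: C is at the end, add FOLLOW(L)
In L → L C L: C is followed by L, add FIRST(L) \ {ε} = { ')', '+', 'n', 'num' }

The FOLLOW sets referred to above (computed the same way, to a fixed point):
  FOLLOW(L) = { $, ')', 'num' }

Taking the union: FOLLOW(C) = { $, ')', '+', 'n', 'num' }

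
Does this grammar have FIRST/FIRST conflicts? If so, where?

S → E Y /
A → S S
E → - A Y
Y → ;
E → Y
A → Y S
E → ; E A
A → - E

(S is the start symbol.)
Yes. A → S S / A → Y S on { ';' }; A → S S / A → '-' E on { '-' }; E → Y / E → ';' E A on { ';' }

A FIRST/FIRST conflict occurs when two productions N → α and N → β for the same non-terminal have FIRST(α) ∩ FIRST(β) ≠ ∅ (with ε ∈ FIRST of a nullable right-hand side, so two nullable alternatives also conflict).

FIRST sets of the non-terminals at (or reachable through a nullable prefix from) the front of some alternative:
  FIRST(S) = { '-', ';' }
  FIRST(Y) = { ';' }

Productions for A:
  A → S S: FIRST = { '-', ';' }
  A → Y S: FIRST = { ';' }
  A → - E: FIRST = { '-' }
Productions for E:
  E → - A Y: FIRST = { '-' }
  E → Y: FIRST = { ';' }
  E → ; E A: FIRST = { ';' }
S, Y have only one production, so no FIRST/FIRST conflict is possible there.

Conflict for A: A → S S and A → Y S
  Overlap: { ';' }
Conflict for A: A → S S and A → - E
  Overlap: { '-' }
Conflict for E: E → Y and E → ; E A
  Overlap: { ';' }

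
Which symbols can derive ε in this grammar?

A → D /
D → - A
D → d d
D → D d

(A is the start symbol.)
There are no ε-productions, so no non-terminal can derive ε.
No non-terminals are nullable.

Answer: None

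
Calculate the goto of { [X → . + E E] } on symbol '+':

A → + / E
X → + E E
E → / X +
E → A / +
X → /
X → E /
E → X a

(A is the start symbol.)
GOTO(I, '+') = CLOSURE({ [A → αX.β] : [A → α.Xβ] ∈ I, X = '+' })

Items with dot before '+', with the dot advanced:
  [X → . + E E] → [X → + . E E]
Closure of the advanced items:
  [X → + . E E] has the dot before E: add [E → . / X +], [E → . A / +], [E → . X a]
  [E → . A / +] has the dot before A: add [A → . + / E]
  [E → . X a] has the dot before X: add [X → . + E E], [X → . /], [X → . E /]

GOTO = { [A → . + / E], [E → . / X +], [E → . A / +], [E → . X a], [X → + . E E], [X → . + E E], [X → . /], [X → . E /] }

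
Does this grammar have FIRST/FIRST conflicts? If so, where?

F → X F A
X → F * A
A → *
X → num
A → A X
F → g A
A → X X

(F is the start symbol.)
Yes. F → X F A / F → g A on { 'g' }; X → F '*' A / X → num on { 'num' }; A → '*' / A → A X on { '*' }; A → A X / A → X X on { 'g', 'num' }

A FIRST/FIRST conflict occurs when two productions N → α and N → β for the same non-terminal have FIRST(α) ∩ FIRST(β) ≠ ∅ (with ε ∈ FIRST of a nullable right-hand side, so two nullable alternatives also conflict).

FIRST sets of the non-terminals at (or reachable through a nullable prefix from) the front of some alternative:
  FIRST(X) = { 'g', 'num' }
  FIRST(F) = { 'g', 'num' }
  FIRST(A) = { '*', 'g', 'num' }

Productions for F:
  F → X F A: FIRST = { 'g', 'num' }
  F → g A: FIRST = { 'g' }
Productions for X:
  X → F * A: FIRST = { 'g', 'num' }
  X → num: FIRST = { 'num' }
Productions for A:
  A → *: FIRST = { '*' }
  A → A X: FIRST = { '*', 'g', 'num' }
  A → X X: FIRST = { 'g', 'num' }

Conflict for F: F → X F A and F → g A
  Overlap: { 'g' }
Conflict for X: X → F * A and X → num
  Overlap: { 'num' }
Conflict for A: A → * and A → A X
  Overlap: { '*' }
Conflict for A: A → A X and A → X X
  Overlap: { 'g', 'num' }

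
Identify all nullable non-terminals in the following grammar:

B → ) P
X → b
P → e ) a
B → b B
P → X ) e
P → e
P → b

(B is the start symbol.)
A non-terminal is nullable if it can derive ε (the empty string): either it has an ε-production, or it has a production whose right-hand side consists entirely of nullable non-terminals.

There are no ε-productions, so no non-terminal can derive ε.
No non-terminals are nullable.

Answer: None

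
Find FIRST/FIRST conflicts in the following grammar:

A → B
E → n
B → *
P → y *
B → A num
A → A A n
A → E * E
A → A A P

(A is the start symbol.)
A FIRST/FIRST conflict occurs when two productions N → α and N → β for the same non-terminal have FIRST(α) ∩ FIRST(β) ≠ ∅ (with ε ∈ FIRST of a nullable right-hand side, so two nullable alternatives also conflict).

FIRST sets of the non-terminals at (or reachable through a nullable prefix from) the front of some alternative:
  FIRST(B) = { '*', 'n' }
  FIRST(A) = { '*', 'n' }
  FIRST(E) = { 'n' }

Productions for A:
  A → B: FIRST = { '*', 'n' }
  A → A A n: FIRST = { '*', 'n' }
  A → E * E: FIRST = { 'n' }
  A → A A P: FIRST = { '*', 'n' }
Productions for B:
  B → *: FIRST = { '*' }
  B → A num: FIRST = { '*', 'n' }
E, P have only one production, so no FIRST/FIRST conflict is possible there.

Conflict for A: A → B and A → A A n
  Overlap: { '*', 'n' }
Conflict for A: A → B and A → E * E
  Overlap: { 'n' }
Conflict for A: A → B and A → A A P
  Overlap: { '*', 'n' }
Conflict for A: A → A A n and A → E * E
  Overlap: { 'n' }
Conflict for A: A → A A n and A → A A P
  Overlap: { '*', 'n' }
Conflict for A: A → E * E and A → A A P
  Overlap: { 'n' }
Conflict for B: B → * and B → A num
  Overlap: { '*' }

Answer: Yes. A → B / A → A A n on { '*', 'n' }; A → B / A → E '*' E on { 'n' }; A → B / A → A A P on { '*', 'n' }; A → A A n / A → E '*' E on { 'n' }; A → A A n / A → A A P on { '*', 'n' }; A → E '*' E / A → A A P on { 'n' }; B → '*' / B → A num on { '*' }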